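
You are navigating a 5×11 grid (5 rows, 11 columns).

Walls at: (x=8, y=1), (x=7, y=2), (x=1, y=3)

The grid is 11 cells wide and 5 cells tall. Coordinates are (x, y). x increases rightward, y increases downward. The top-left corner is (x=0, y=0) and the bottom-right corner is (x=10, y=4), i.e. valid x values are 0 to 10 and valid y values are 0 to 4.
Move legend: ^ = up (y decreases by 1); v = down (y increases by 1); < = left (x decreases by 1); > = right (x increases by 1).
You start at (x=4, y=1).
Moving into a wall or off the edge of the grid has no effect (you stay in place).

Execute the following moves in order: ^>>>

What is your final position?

Start: (x=4, y=1)
  ^ (up): (x=4, y=1) -> (x=4, y=0)
  > (right): (x=4, y=0) -> (x=5, y=0)
  > (right): (x=5, y=0) -> (x=6, y=0)
  > (right): (x=6, y=0) -> (x=7, y=0)
Final: (x=7, y=0)

Answer: Final position: (x=7, y=0)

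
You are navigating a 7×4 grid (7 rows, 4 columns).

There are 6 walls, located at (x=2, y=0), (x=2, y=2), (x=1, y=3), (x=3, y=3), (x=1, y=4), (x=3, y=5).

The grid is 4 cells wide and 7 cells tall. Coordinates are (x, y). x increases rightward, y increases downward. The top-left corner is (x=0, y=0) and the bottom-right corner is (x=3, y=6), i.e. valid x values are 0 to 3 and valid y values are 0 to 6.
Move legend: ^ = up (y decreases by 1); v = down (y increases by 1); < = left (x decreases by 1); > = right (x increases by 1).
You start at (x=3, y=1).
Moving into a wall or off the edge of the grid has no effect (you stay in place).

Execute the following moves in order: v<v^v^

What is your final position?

Answer: Final position: (x=3, y=1)

Derivation:
Start: (x=3, y=1)
  v (down): (x=3, y=1) -> (x=3, y=2)
  < (left): blocked, stay at (x=3, y=2)
  v (down): blocked, stay at (x=3, y=2)
  ^ (up): (x=3, y=2) -> (x=3, y=1)
  v (down): (x=3, y=1) -> (x=3, y=2)
  ^ (up): (x=3, y=2) -> (x=3, y=1)
Final: (x=3, y=1)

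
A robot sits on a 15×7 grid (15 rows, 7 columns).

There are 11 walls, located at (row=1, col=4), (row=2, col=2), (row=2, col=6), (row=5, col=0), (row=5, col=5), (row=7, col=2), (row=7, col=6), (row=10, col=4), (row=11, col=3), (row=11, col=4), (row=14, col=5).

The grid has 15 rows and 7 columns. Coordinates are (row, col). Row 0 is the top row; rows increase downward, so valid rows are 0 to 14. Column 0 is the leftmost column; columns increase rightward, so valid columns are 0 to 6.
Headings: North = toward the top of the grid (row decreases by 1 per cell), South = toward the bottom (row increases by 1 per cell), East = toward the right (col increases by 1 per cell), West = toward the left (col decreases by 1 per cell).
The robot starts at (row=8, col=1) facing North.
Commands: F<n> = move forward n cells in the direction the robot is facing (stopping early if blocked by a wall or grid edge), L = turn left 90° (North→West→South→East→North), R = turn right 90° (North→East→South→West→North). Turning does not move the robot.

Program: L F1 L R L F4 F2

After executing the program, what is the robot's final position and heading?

Start: (row=8, col=1), facing North
  L: turn left, now facing West
  F1: move forward 1, now at (row=8, col=0)
  L: turn left, now facing South
  R: turn right, now facing West
  L: turn left, now facing South
  F4: move forward 4, now at (row=12, col=0)
  F2: move forward 2, now at (row=14, col=0)
Final: (row=14, col=0), facing South

Answer: Final position: (row=14, col=0), facing South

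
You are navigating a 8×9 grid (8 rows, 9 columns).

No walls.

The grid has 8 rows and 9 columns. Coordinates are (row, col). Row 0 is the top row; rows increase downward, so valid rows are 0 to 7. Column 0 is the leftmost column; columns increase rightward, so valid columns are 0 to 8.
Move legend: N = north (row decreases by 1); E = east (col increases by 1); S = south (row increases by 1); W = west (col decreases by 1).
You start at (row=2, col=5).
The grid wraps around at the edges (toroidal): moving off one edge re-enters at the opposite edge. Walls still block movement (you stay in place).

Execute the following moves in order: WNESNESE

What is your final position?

Start: (row=2, col=5)
  W (west): (row=2, col=5) -> (row=2, col=4)
  N (north): (row=2, col=4) -> (row=1, col=4)
  E (east): (row=1, col=4) -> (row=1, col=5)
  S (south): (row=1, col=5) -> (row=2, col=5)
  N (north): (row=2, col=5) -> (row=1, col=5)
  E (east): (row=1, col=5) -> (row=1, col=6)
  S (south): (row=1, col=6) -> (row=2, col=6)
  E (east): (row=2, col=6) -> (row=2, col=7)
Final: (row=2, col=7)

Answer: Final position: (row=2, col=7)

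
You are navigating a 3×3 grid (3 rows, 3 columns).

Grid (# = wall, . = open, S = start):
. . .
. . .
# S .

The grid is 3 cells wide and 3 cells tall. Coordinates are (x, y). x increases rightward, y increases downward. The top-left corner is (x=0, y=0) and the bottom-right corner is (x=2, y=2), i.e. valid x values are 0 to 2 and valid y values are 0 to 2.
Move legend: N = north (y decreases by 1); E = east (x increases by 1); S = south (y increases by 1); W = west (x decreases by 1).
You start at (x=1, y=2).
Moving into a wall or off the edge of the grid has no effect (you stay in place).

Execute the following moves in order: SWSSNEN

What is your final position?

Start: (x=1, y=2)
  S (south): blocked, stay at (x=1, y=2)
  W (west): blocked, stay at (x=1, y=2)
  S (south): blocked, stay at (x=1, y=2)
  S (south): blocked, stay at (x=1, y=2)
  N (north): (x=1, y=2) -> (x=1, y=1)
  E (east): (x=1, y=1) -> (x=2, y=1)
  N (north): (x=2, y=1) -> (x=2, y=0)
Final: (x=2, y=0)

Answer: Final position: (x=2, y=0)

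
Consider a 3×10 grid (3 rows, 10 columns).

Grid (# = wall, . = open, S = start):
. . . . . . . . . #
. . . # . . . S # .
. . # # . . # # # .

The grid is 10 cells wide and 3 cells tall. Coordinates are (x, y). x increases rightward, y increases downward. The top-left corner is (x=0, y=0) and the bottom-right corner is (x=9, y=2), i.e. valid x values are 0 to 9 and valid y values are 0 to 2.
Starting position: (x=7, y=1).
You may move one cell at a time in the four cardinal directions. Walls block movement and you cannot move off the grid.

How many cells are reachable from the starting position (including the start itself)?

BFS flood-fill from (x=7, y=1):
  Distance 0: (x=7, y=1)
  Distance 1: (x=7, y=0), (x=6, y=1)
  Distance 2: (x=6, y=0), (x=8, y=0), (x=5, y=1)
  Distance 3: (x=5, y=0), (x=4, y=1), (x=5, y=2)
  Distance 4: (x=4, y=0), (x=4, y=2)
  Distance 5: (x=3, y=0)
  Distance 6: (x=2, y=0)
  Distance 7: (x=1, y=0), (x=2, y=1)
  Distance 8: (x=0, y=0), (x=1, y=1)
  Distance 9: (x=0, y=1), (x=1, y=2)
  Distance 10: (x=0, y=2)
Total reachable: 20 (grid has 22 open cells total)

Answer: Reachable cells: 20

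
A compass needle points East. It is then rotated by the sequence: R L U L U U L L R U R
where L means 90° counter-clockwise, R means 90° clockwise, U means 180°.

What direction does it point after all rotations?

Start: East
  R (right (90° clockwise)) -> South
  L (left (90° counter-clockwise)) -> East
  U (U-turn (180°)) -> West
  L (left (90° counter-clockwise)) -> South
  U (U-turn (180°)) -> North
  U (U-turn (180°)) -> South
  L (left (90° counter-clockwise)) -> East
  L (left (90° counter-clockwise)) -> North
  R (right (90° clockwise)) -> East
  U (U-turn (180°)) -> West
  R (right (90° clockwise)) -> North
Final: North

Answer: Final heading: North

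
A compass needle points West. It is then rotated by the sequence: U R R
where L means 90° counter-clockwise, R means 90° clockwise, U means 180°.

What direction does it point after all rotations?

Start: West
  U (U-turn (180°)) -> East
  R (right (90° clockwise)) -> South
  R (right (90° clockwise)) -> West
Final: West

Answer: Final heading: West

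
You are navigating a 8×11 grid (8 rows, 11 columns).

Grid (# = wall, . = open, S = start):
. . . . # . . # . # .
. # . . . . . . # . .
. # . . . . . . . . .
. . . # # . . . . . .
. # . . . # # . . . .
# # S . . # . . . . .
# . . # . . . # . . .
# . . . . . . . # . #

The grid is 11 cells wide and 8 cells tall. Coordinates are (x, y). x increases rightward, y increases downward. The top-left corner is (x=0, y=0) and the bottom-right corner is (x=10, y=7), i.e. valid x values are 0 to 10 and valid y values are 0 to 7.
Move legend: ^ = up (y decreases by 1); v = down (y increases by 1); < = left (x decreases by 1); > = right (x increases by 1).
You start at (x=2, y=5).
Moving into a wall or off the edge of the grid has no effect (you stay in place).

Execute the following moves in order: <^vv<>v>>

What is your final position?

Start: (x=2, y=5)
  < (left): blocked, stay at (x=2, y=5)
  ^ (up): (x=2, y=5) -> (x=2, y=4)
  v (down): (x=2, y=4) -> (x=2, y=5)
  v (down): (x=2, y=5) -> (x=2, y=6)
  < (left): (x=2, y=6) -> (x=1, y=6)
  > (right): (x=1, y=6) -> (x=2, y=6)
  v (down): (x=2, y=6) -> (x=2, y=7)
  > (right): (x=2, y=7) -> (x=3, y=7)
  > (right): (x=3, y=7) -> (x=4, y=7)
Final: (x=4, y=7)

Answer: Final position: (x=4, y=7)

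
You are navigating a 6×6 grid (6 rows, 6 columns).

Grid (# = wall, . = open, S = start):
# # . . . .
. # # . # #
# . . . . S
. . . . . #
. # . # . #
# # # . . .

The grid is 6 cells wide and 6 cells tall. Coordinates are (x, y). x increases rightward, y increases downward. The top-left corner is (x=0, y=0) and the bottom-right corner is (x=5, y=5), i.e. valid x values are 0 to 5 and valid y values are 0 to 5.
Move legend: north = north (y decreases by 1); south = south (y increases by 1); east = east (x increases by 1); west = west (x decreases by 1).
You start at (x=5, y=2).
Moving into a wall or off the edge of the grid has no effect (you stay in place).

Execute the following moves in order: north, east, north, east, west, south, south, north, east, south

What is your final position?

Answer: Final position: (x=4, y=4)

Derivation:
Start: (x=5, y=2)
  north (north): blocked, stay at (x=5, y=2)
  east (east): blocked, stay at (x=5, y=2)
  north (north): blocked, stay at (x=5, y=2)
  east (east): blocked, stay at (x=5, y=2)
  west (west): (x=5, y=2) -> (x=4, y=2)
  south (south): (x=4, y=2) -> (x=4, y=3)
  south (south): (x=4, y=3) -> (x=4, y=4)
  north (north): (x=4, y=4) -> (x=4, y=3)
  east (east): blocked, stay at (x=4, y=3)
  south (south): (x=4, y=3) -> (x=4, y=4)
Final: (x=4, y=4)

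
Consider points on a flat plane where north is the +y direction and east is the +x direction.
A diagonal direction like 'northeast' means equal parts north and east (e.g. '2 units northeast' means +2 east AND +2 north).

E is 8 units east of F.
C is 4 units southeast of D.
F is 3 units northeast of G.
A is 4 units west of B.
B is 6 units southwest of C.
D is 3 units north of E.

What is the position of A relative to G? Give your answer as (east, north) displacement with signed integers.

Place G at the origin (east=0, north=0).
  F is 3 units northeast of G: delta (east=+3, north=+3); F at (east=3, north=3).
  E is 8 units east of F: delta (east=+8, north=+0); E at (east=11, north=3).
  D is 3 units north of E: delta (east=+0, north=+3); D at (east=11, north=6).
  C is 4 units southeast of D: delta (east=+4, north=-4); C at (east=15, north=2).
  B is 6 units southwest of C: delta (east=-6, north=-6); B at (east=9, north=-4).
  A is 4 units west of B: delta (east=-4, north=+0); A at (east=5, north=-4).
Therefore A relative to G: (east=5, north=-4).

Answer: A is at (east=5, north=-4) relative to G.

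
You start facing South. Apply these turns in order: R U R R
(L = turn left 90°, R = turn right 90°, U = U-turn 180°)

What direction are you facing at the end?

Answer: Final heading: West

Derivation:
Start: South
  R (right (90° clockwise)) -> West
  U (U-turn (180°)) -> East
  R (right (90° clockwise)) -> South
  R (right (90° clockwise)) -> West
Final: West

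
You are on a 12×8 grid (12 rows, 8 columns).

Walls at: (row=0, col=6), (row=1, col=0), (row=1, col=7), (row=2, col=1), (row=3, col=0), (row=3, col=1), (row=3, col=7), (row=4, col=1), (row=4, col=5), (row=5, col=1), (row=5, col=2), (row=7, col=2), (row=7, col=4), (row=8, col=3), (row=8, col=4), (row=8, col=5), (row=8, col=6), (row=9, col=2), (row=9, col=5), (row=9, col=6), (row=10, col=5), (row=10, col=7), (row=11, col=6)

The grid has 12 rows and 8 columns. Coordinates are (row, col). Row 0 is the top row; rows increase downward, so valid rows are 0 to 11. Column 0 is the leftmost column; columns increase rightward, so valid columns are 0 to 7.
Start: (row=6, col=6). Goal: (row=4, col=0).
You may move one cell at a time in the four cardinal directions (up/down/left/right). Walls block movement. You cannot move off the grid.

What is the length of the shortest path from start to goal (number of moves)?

BFS from (row=6, col=6) until reaching (row=4, col=0):
  Distance 0: (row=6, col=6)
  Distance 1: (row=5, col=6), (row=6, col=5), (row=6, col=7), (row=7, col=6)
  Distance 2: (row=4, col=6), (row=5, col=5), (row=5, col=7), (row=6, col=4), (row=7, col=5), (row=7, col=7)
  Distance 3: (row=3, col=6), (row=4, col=7), (row=5, col=4), (row=6, col=3), (row=8, col=7)
  Distance 4: (row=2, col=6), (row=3, col=5), (row=4, col=4), (row=5, col=3), (row=6, col=2), (row=7, col=3), (row=9, col=7)
  Distance 5: (row=1, col=6), (row=2, col=5), (row=2, col=7), (row=3, col=4), (row=4, col=3), (row=6, col=1)
  Distance 6: (row=1, col=5), (row=2, col=4), (row=3, col=3), (row=4, col=2), (row=6, col=0), (row=7, col=1)
  Distance 7: (row=0, col=5), (row=1, col=4), (row=2, col=3), (row=3, col=2), (row=5, col=0), (row=7, col=0), (row=8, col=1)
  Distance 8: (row=0, col=4), (row=1, col=3), (row=2, col=2), (row=4, col=0), (row=8, col=0), (row=8, col=2), (row=9, col=1)  <- goal reached here
One shortest path (8 moves): (row=6, col=6) -> (row=6, col=5) -> (row=6, col=4) -> (row=6, col=3) -> (row=6, col=2) -> (row=6, col=1) -> (row=6, col=0) -> (row=5, col=0) -> (row=4, col=0)

Answer: Shortest path length: 8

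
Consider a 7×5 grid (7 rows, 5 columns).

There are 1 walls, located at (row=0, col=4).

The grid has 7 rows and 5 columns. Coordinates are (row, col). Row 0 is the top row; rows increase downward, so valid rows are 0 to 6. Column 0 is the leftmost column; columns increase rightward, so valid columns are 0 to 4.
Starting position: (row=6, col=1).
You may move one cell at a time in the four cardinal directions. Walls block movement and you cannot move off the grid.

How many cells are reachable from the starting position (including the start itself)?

Answer: Reachable cells: 34

Derivation:
BFS flood-fill from (row=6, col=1):
  Distance 0: (row=6, col=1)
  Distance 1: (row=5, col=1), (row=6, col=0), (row=6, col=2)
  Distance 2: (row=4, col=1), (row=5, col=0), (row=5, col=2), (row=6, col=3)
  Distance 3: (row=3, col=1), (row=4, col=0), (row=4, col=2), (row=5, col=3), (row=6, col=4)
  Distance 4: (row=2, col=1), (row=3, col=0), (row=3, col=2), (row=4, col=3), (row=5, col=4)
  Distance 5: (row=1, col=1), (row=2, col=0), (row=2, col=2), (row=3, col=3), (row=4, col=4)
  Distance 6: (row=0, col=1), (row=1, col=0), (row=1, col=2), (row=2, col=3), (row=3, col=4)
  Distance 7: (row=0, col=0), (row=0, col=2), (row=1, col=3), (row=2, col=4)
  Distance 8: (row=0, col=3), (row=1, col=4)
Total reachable: 34 (grid has 34 open cells total)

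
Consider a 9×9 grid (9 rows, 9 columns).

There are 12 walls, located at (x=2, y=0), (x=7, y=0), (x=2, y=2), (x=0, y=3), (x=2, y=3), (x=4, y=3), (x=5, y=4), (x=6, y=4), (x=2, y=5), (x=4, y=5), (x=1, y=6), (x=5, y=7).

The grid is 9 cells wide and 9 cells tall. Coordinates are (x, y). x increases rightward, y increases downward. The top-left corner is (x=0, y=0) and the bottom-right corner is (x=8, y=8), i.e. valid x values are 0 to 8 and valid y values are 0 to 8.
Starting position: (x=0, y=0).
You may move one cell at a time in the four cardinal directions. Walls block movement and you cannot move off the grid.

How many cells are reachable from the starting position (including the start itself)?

BFS flood-fill from (x=0, y=0):
  Distance 0: (x=0, y=0)
  Distance 1: (x=1, y=0), (x=0, y=1)
  Distance 2: (x=1, y=1), (x=0, y=2)
  Distance 3: (x=2, y=1), (x=1, y=2)
  Distance 4: (x=3, y=1), (x=1, y=3)
  Distance 5: (x=3, y=0), (x=4, y=1), (x=3, y=2), (x=1, y=4)
  Distance 6: (x=4, y=0), (x=5, y=1), (x=4, y=2), (x=3, y=3), (x=0, y=4), (x=2, y=4), (x=1, y=5)
  Distance 7: (x=5, y=0), (x=6, y=1), (x=5, y=2), (x=3, y=4), (x=0, y=5)
  Distance 8: (x=6, y=0), (x=7, y=1), (x=6, y=2), (x=5, y=3), (x=4, y=4), (x=3, y=5), (x=0, y=6)
  Distance 9: (x=8, y=1), (x=7, y=2), (x=6, y=3), (x=3, y=6), (x=0, y=7)
  Distance 10: (x=8, y=0), (x=8, y=2), (x=7, y=3), (x=2, y=6), (x=4, y=6), (x=1, y=7), (x=3, y=7), (x=0, y=8)
  Distance 11: (x=8, y=3), (x=7, y=4), (x=5, y=6), (x=2, y=7), (x=4, y=7), (x=1, y=8), (x=3, y=8)
  Distance 12: (x=8, y=4), (x=5, y=5), (x=7, y=5), (x=6, y=6), (x=2, y=8), (x=4, y=8)
  Distance 13: (x=6, y=5), (x=8, y=5), (x=7, y=6), (x=6, y=7), (x=5, y=8)
  Distance 14: (x=8, y=6), (x=7, y=7), (x=6, y=8)
  Distance 15: (x=8, y=7), (x=7, y=8)
  Distance 16: (x=8, y=8)
Total reachable: 69 (grid has 69 open cells total)

Answer: Reachable cells: 69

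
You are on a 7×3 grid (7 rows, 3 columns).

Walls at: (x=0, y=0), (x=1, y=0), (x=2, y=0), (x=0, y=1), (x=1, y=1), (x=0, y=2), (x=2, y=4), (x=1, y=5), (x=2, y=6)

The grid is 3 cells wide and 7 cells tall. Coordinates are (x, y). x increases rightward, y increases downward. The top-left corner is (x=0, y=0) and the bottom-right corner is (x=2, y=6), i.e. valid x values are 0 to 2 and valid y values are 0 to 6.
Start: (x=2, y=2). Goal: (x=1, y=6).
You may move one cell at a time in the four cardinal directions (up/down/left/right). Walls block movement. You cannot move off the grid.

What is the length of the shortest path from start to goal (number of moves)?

Answer: Shortest path length: 7

Derivation:
BFS from (x=2, y=2) until reaching (x=1, y=6):
  Distance 0: (x=2, y=2)
  Distance 1: (x=2, y=1), (x=1, y=2), (x=2, y=3)
  Distance 2: (x=1, y=3)
  Distance 3: (x=0, y=3), (x=1, y=4)
  Distance 4: (x=0, y=4)
  Distance 5: (x=0, y=5)
  Distance 6: (x=0, y=6)
  Distance 7: (x=1, y=6)  <- goal reached here
One shortest path (7 moves): (x=2, y=2) -> (x=1, y=2) -> (x=1, y=3) -> (x=0, y=3) -> (x=0, y=4) -> (x=0, y=5) -> (x=0, y=6) -> (x=1, y=6)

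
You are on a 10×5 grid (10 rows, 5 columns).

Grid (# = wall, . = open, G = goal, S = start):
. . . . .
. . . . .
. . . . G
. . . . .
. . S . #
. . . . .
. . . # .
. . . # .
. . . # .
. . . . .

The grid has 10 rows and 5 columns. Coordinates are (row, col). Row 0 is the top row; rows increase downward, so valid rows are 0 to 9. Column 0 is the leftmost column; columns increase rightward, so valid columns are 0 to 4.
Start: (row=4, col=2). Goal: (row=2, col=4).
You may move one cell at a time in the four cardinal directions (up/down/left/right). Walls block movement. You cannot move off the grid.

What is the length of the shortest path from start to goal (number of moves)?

Answer: Shortest path length: 4

Derivation:
BFS from (row=4, col=2) until reaching (row=2, col=4):
  Distance 0: (row=4, col=2)
  Distance 1: (row=3, col=2), (row=4, col=1), (row=4, col=3), (row=5, col=2)
  Distance 2: (row=2, col=2), (row=3, col=1), (row=3, col=3), (row=4, col=0), (row=5, col=1), (row=5, col=3), (row=6, col=2)
  Distance 3: (row=1, col=2), (row=2, col=1), (row=2, col=3), (row=3, col=0), (row=3, col=4), (row=5, col=0), (row=5, col=4), (row=6, col=1), (row=7, col=2)
  Distance 4: (row=0, col=2), (row=1, col=1), (row=1, col=3), (row=2, col=0), (row=2, col=4), (row=6, col=0), (row=6, col=4), (row=7, col=1), (row=8, col=2)  <- goal reached here
One shortest path (4 moves): (row=4, col=2) -> (row=4, col=3) -> (row=3, col=3) -> (row=3, col=4) -> (row=2, col=4)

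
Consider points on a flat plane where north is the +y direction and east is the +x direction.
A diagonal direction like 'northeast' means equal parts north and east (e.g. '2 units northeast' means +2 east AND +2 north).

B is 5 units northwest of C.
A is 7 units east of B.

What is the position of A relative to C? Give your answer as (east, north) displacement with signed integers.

Answer: A is at (east=2, north=5) relative to C.

Derivation:
Place C at the origin (east=0, north=0).
  B is 5 units northwest of C: delta (east=-5, north=+5); B at (east=-5, north=5).
  A is 7 units east of B: delta (east=+7, north=+0); A at (east=2, north=5).
Therefore A relative to C: (east=2, north=5).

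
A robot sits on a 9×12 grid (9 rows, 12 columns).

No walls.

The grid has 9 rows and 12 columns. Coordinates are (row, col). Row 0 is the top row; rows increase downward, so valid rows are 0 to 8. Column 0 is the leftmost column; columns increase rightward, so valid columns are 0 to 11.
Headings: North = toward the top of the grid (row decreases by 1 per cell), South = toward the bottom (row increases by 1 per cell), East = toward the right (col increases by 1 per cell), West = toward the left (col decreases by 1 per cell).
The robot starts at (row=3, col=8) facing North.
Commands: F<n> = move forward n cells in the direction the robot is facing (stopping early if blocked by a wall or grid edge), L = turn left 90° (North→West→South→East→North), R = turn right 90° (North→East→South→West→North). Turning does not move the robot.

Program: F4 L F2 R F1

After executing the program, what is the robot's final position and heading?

Start: (row=3, col=8), facing North
  F4: move forward 3/4 (blocked), now at (row=0, col=8)
  L: turn left, now facing West
  F2: move forward 2, now at (row=0, col=6)
  R: turn right, now facing North
  F1: move forward 0/1 (blocked), now at (row=0, col=6)
Final: (row=0, col=6), facing North

Answer: Final position: (row=0, col=6), facing North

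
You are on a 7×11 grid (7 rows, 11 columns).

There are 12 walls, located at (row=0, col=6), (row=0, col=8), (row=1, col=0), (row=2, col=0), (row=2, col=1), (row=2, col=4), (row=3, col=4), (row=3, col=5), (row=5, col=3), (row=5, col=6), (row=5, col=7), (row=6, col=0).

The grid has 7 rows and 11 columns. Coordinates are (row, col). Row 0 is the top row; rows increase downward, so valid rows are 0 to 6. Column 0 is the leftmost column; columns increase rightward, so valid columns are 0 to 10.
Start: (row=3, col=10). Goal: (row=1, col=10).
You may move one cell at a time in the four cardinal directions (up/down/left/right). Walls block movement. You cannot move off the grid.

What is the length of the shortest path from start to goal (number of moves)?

BFS from (row=3, col=10) until reaching (row=1, col=10):
  Distance 0: (row=3, col=10)
  Distance 1: (row=2, col=10), (row=3, col=9), (row=4, col=10)
  Distance 2: (row=1, col=10), (row=2, col=9), (row=3, col=8), (row=4, col=9), (row=5, col=10)  <- goal reached here
One shortest path (2 moves): (row=3, col=10) -> (row=2, col=10) -> (row=1, col=10)

Answer: Shortest path length: 2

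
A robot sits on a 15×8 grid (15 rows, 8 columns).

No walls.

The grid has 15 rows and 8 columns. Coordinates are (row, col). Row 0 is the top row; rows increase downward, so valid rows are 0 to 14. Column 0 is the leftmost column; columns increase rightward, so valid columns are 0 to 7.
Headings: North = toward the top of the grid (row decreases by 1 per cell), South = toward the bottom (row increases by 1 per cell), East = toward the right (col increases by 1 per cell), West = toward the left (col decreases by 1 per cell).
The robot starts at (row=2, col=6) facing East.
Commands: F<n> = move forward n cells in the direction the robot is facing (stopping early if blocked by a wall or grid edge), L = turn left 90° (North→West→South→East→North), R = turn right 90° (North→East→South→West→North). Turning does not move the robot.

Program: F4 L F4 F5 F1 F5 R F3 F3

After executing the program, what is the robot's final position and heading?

Answer: Final position: (row=0, col=7), facing East

Derivation:
Start: (row=2, col=6), facing East
  F4: move forward 1/4 (blocked), now at (row=2, col=7)
  L: turn left, now facing North
  F4: move forward 2/4 (blocked), now at (row=0, col=7)
  F5: move forward 0/5 (blocked), now at (row=0, col=7)
  F1: move forward 0/1 (blocked), now at (row=0, col=7)
  F5: move forward 0/5 (blocked), now at (row=0, col=7)
  R: turn right, now facing East
  F3: move forward 0/3 (blocked), now at (row=0, col=7)
  F3: move forward 0/3 (blocked), now at (row=0, col=7)
Final: (row=0, col=7), facing East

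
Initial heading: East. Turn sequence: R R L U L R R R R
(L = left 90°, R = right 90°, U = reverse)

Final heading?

Answer: Final heading: West

Derivation:
Start: East
  R (right (90° clockwise)) -> South
  R (right (90° clockwise)) -> West
  L (left (90° counter-clockwise)) -> South
  U (U-turn (180°)) -> North
  L (left (90° counter-clockwise)) -> West
  R (right (90° clockwise)) -> North
  R (right (90° clockwise)) -> East
  R (right (90° clockwise)) -> South
  R (right (90° clockwise)) -> West
Final: West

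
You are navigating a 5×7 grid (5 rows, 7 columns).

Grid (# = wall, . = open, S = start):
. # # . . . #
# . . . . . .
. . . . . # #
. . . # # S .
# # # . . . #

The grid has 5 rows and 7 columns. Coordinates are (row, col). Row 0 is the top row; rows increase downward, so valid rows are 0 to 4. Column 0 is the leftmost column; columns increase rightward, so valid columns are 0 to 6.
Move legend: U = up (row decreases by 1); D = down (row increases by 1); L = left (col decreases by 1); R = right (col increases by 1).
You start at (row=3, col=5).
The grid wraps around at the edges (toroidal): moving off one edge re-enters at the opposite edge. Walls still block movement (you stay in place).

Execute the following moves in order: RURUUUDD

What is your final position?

Answer: Final position: (row=3, col=0)

Derivation:
Start: (row=3, col=5)
  R (right): (row=3, col=5) -> (row=3, col=6)
  U (up): blocked, stay at (row=3, col=6)
  R (right): (row=3, col=6) -> (row=3, col=0)
  U (up): (row=3, col=0) -> (row=2, col=0)
  U (up): blocked, stay at (row=2, col=0)
  U (up): blocked, stay at (row=2, col=0)
  D (down): (row=2, col=0) -> (row=3, col=0)
  D (down): blocked, stay at (row=3, col=0)
Final: (row=3, col=0)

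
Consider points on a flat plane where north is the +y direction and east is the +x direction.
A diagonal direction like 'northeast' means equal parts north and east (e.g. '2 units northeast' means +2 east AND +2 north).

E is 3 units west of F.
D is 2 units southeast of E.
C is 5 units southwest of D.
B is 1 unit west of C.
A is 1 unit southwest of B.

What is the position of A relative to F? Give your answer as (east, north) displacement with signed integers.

Place F at the origin (east=0, north=0).
  E is 3 units west of F: delta (east=-3, north=+0); E at (east=-3, north=0).
  D is 2 units southeast of E: delta (east=+2, north=-2); D at (east=-1, north=-2).
  C is 5 units southwest of D: delta (east=-5, north=-5); C at (east=-6, north=-7).
  B is 1 unit west of C: delta (east=-1, north=+0); B at (east=-7, north=-7).
  A is 1 unit southwest of B: delta (east=-1, north=-1); A at (east=-8, north=-8).
Therefore A relative to F: (east=-8, north=-8).

Answer: A is at (east=-8, north=-8) relative to F.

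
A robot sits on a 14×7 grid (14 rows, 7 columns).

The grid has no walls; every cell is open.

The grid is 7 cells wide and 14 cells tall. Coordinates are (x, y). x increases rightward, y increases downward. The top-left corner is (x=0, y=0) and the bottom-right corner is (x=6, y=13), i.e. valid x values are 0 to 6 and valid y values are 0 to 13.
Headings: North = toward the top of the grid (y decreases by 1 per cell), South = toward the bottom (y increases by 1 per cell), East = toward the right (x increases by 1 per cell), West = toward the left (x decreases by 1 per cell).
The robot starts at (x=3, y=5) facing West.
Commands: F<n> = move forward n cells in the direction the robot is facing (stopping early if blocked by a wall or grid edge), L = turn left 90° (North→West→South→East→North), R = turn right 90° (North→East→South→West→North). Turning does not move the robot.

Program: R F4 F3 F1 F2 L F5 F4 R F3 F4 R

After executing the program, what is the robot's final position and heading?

Start: (x=3, y=5), facing West
  R: turn right, now facing North
  F4: move forward 4, now at (x=3, y=1)
  F3: move forward 1/3 (blocked), now at (x=3, y=0)
  F1: move forward 0/1 (blocked), now at (x=3, y=0)
  F2: move forward 0/2 (blocked), now at (x=3, y=0)
  L: turn left, now facing West
  F5: move forward 3/5 (blocked), now at (x=0, y=0)
  F4: move forward 0/4 (blocked), now at (x=0, y=0)
  R: turn right, now facing North
  F3: move forward 0/3 (blocked), now at (x=0, y=0)
  F4: move forward 0/4 (blocked), now at (x=0, y=0)
  R: turn right, now facing East
Final: (x=0, y=0), facing East

Answer: Final position: (x=0, y=0), facing East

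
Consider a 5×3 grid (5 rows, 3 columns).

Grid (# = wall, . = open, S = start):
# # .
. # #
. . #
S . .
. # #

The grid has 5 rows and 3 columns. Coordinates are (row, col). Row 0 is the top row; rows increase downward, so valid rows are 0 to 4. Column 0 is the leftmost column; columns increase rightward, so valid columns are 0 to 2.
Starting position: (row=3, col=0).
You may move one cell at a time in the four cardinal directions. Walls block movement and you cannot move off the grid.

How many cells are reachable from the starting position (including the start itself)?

Answer: Reachable cells: 7

Derivation:
BFS flood-fill from (row=3, col=0):
  Distance 0: (row=3, col=0)
  Distance 1: (row=2, col=0), (row=3, col=1), (row=4, col=0)
  Distance 2: (row=1, col=0), (row=2, col=1), (row=3, col=2)
Total reachable: 7 (grid has 8 open cells total)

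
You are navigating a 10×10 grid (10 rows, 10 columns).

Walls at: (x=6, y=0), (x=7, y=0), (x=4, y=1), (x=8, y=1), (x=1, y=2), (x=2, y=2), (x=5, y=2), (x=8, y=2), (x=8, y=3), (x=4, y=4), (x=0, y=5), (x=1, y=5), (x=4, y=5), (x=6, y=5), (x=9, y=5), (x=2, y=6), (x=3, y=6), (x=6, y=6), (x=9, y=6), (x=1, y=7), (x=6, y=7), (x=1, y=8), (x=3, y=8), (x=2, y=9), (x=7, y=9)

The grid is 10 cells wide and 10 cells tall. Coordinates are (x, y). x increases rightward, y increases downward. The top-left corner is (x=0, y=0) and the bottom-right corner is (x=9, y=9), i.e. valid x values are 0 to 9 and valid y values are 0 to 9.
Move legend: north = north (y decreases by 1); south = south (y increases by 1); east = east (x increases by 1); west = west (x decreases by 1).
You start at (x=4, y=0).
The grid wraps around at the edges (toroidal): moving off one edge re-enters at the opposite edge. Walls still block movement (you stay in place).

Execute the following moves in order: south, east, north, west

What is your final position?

Start: (x=4, y=0)
  south (south): blocked, stay at (x=4, y=0)
  east (east): (x=4, y=0) -> (x=5, y=0)
  north (north): (x=5, y=0) -> (x=5, y=9)
  west (west): (x=5, y=9) -> (x=4, y=9)
Final: (x=4, y=9)

Answer: Final position: (x=4, y=9)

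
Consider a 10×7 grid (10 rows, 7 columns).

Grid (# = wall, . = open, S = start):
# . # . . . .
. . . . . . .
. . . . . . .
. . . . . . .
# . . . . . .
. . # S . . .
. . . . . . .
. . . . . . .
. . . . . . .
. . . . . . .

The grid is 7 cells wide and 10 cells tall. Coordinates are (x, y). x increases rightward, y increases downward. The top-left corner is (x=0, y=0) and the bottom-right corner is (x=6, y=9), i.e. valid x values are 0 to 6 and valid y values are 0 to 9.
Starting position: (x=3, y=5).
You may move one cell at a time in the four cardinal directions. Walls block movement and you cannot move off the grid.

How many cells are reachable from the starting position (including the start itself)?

BFS flood-fill from (x=3, y=5):
  Distance 0: (x=3, y=5)
  Distance 1: (x=3, y=4), (x=4, y=5), (x=3, y=6)
  Distance 2: (x=3, y=3), (x=2, y=4), (x=4, y=4), (x=5, y=5), (x=2, y=6), (x=4, y=6), (x=3, y=7)
  Distance 3: (x=3, y=2), (x=2, y=3), (x=4, y=3), (x=1, y=4), (x=5, y=4), (x=6, y=5), (x=1, y=6), (x=5, y=6), (x=2, y=7), (x=4, y=7), (x=3, y=8)
  Distance 4: (x=3, y=1), (x=2, y=2), (x=4, y=2), (x=1, y=3), (x=5, y=3), (x=6, y=4), (x=1, y=5), (x=0, y=6), (x=6, y=6), (x=1, y=7), (x=5, y=7), (x=2, y=8), (x=4, y=8), (x=3, y=9)
  Distance 5: (x=3, y=0), (x=2, y=1), (x=4, y=1), (x=1, y=2), (x=5, y=2), (x=0, y=3), (x=6, y=3), (x=0, y=5), (x=0, y=7), (x=6, y=7), (x=1, y=8), (x=5, y=8), (x=2, y=9), (x=4, y=9)
  Distance 6: (x=4, y=0), (x=1, y=1), (x=5, y=1), (x=0, y=2), (x=6, y=2), (x=0, y=8), (x=6, y=8), (x=1, y=9), (x=5, y=9)
  Distance 7: (x=1, y=0), (x=5, y=0), (x=0, y=1), (x=6, y=1), (x=0, y=9), (x=6, y=9)
  Distance 8: (x=6, y=0)
Total reachable: 66 (grid has 66 open cells total)

Answer: Reachable cells: 66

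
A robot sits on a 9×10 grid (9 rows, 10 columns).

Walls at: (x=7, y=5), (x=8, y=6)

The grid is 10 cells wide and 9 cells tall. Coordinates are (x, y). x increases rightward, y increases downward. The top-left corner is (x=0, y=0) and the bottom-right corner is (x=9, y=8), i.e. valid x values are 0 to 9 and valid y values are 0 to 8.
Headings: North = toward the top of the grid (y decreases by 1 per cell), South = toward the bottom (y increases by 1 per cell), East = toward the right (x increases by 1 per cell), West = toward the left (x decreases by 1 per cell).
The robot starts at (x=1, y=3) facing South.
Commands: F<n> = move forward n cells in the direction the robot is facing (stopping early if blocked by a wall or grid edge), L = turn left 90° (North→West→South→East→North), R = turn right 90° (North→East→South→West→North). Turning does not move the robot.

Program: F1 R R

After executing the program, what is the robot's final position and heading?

Start: (x=1, y=3), facing South
  F1: move forward 1, now at (x=1, y=4)
  R: turn right, now facing West
  R: turn right, now facing North
Final: (x=1, y=4), facing North

Answer: Final position: (x=1, y=4), facing North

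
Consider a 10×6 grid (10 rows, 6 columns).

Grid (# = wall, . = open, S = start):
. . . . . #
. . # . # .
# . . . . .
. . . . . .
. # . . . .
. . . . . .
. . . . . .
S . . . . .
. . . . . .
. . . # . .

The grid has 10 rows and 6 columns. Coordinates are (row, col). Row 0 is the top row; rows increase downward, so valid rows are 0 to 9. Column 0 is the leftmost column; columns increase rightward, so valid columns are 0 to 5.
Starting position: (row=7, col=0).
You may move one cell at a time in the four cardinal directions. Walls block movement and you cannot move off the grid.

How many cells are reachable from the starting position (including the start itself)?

Answer: Reachable cells: 54

Derivation:
BFS flood-fill from (row=7, col=0):
  Distance 0: (row=7, col=0)
  Distance 1: (row=6, col=0), (row=7, col=1), (row=8, col=0)
  Distance 2: (row=5, col=0), (row=6, col=1), (row=7, col=2), (row=8, col=1), (row=9, col=0)
  Distance 3: (row=4, col=0), (row=5, col=1), (row=6, col=2), (row=7, col=3), (row=8, col=2), (row=9, col=1)
  Distance 4: (row=3, col=0), (row=5, col=2), (row=6, col=3), (row=7, col=4), (row=8, col=3), (row=9, col=2)
  Distance 5: (row=3, col=1), (row=4, col=2), (row=5, col=3), (row=6, col=4), (row=7, col=5), (row=8, col=4)
  Distance 6: (row=2, col=1), (row=3, col=2), (row=4, col=3), (row=5, col=4), (row=6, col=5), (row=8, col=5), (row=9, col=4)
  Distance 7: (row=1, col=1), (row=2, col=2), (row=3, col=3), (row=4, col=4), (row=5, col=5), (row=9, col=5)
  Distance 8: (row=0, col=1), (row=1, col=0), (row=2, col=3), (row=3, col=4), (row=4, col=5)
  Distance 9: (row=0, col=0), (row=0, col=2), (row=1, col=3), (row=2, col=4), (row=3, col=5)
  Distance 10: (row=0, col=3), (row=2, col=5)
  Distance 11: (row=0, col=4), (row=1, col=5)
Total reachable: 54 (grid has 54 open cells total)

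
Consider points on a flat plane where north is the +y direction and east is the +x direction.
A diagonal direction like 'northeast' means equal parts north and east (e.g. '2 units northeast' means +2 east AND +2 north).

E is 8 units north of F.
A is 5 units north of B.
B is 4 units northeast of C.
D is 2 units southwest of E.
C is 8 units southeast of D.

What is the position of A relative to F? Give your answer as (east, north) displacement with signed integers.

Answer: A is at (east=10, north=7) relative to F.

Derivation:
Place F at the origin (east=0, north=0).
  E is 8 units north of F: delta (east=+0, north=+8); E at (east=0, north=8).
  D is 2 units southwest of E: delta (east=-2, north=-2); D at (east=-2, north=6).
  C is 8 units southeast of D: delta (east=+8, north=-8); C at (east=6, north=-2).
  B is 4 units northeast of C: delta (east=+4, north=+4); B at (east=10, north=2).
  A is 5 units north of B: delta (east=+0, north=+5); A at (east=10, north=7).
Therefore A relative to F: (east=10, north=7).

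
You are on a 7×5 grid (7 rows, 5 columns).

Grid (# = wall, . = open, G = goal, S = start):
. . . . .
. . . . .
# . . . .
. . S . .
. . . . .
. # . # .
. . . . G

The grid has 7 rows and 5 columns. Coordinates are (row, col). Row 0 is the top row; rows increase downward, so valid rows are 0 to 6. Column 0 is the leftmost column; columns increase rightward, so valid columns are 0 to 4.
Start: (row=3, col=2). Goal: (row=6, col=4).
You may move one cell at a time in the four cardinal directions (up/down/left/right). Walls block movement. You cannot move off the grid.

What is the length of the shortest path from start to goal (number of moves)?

BFS from (row=3, col=2) until reaching (row=6, col=4):
  Distance 0: (row=3, col=2)
  Distance 1: (row=2, col=2), (row=3, col=1), (row=3, col=3), (row=4, col=2)
  Distance 2: (row=1, col=2), (row=2, col=1), (row=2, col=3), (row=3, col=0), (row=3, col=4), (row=4, col=1), (row=4, col=3), (row=5, col=2)
  Distance 3: (row=0, col=2), (row=1, col=1), (row=1, col=3), (row=2, col=4), (row=4, col=0), (row=4, col=4), (row=6, col=2)
  Distance 4: (row=0, col=1), (row=0, col=3), (row=1, col=0), (row=1, col=4), (row=5, col=0), (row=5, col=4), (row=6, col=1), (row=6, col=3)
  Distance 5: (row=0, col=0), (row=0, col=4), (row=6, col=0), (row=6, col=4)  <- goal reached here
One shortest path (5 moves): (row=3, col=2) -> (row=3, col=3) -> (row=3, col=4) -> (row=4, col=4) -> (row=5, col=4) -> (row=6, col=4)

Answer: Shortest path length: 5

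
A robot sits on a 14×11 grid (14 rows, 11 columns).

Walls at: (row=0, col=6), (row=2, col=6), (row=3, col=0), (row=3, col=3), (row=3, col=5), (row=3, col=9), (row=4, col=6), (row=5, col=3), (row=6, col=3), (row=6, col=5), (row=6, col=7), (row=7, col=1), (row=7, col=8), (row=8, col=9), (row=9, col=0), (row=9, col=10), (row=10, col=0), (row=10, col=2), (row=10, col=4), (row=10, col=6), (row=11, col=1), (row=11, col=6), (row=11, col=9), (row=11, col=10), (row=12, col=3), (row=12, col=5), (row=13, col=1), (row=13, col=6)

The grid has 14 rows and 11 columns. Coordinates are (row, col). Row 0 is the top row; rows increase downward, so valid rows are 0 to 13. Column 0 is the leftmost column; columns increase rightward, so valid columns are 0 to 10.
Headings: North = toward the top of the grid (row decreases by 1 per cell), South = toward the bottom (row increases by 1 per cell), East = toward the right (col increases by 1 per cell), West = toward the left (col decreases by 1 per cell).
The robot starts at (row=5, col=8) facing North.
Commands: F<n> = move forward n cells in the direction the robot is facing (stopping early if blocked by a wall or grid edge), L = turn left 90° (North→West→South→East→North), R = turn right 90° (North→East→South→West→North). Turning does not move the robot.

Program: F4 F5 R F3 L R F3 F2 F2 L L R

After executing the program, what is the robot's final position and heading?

Start: (row=5, col=8), facing North
  F4: move forward 4, now at (row=1, col=8)
  F5: move forward 1/5 (blocked), now at (row=0, col=8)
  R: turn right, now facing East
  F3: move forward 2/3 (blocked), now at (row=0, col=10)
  L: turn left, now facing North
  R: turn right, now facing East
  F3: move forward 0/3 (blocked), now at (row=0, col=10)
  F2: move forward 0/2 (blocked), now at (row=0, col=10)
  F2: move forward 0/2 (blocked), now at (row=0, col=10)
  L: turn left, now facing North
  L: turn left, now facing West
  R: turn right, now facing North
Final: (row=0, col=10), facing North

Answer: Final position: (row=0, col=10), facing North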